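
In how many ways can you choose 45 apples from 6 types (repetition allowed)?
C(45+6-1, 6-1) = C(50, 5) = 2118760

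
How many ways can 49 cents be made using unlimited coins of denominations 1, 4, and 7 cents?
Coefficient of x^49 in 1/(1-x^1) · 1/(1-x^4) · 1/(1-x^7). Case on j = number of 7-cent coins (j = 0..7); remainder r = 49 - 7j is made from {1,4} in ⌊r/4⌋+1 ways. r = 49, 42, 35, 28, 21, 14, 7, 0 → 13 + 11 + 9 + 8 + 6 + 4 + 2 + 1 = 54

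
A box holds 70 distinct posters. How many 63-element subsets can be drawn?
C(70,63) = 70!/(63!×7!) = 1198774720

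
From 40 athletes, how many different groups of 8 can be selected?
C(40,8) = 40!/(8!×32!) = 76904685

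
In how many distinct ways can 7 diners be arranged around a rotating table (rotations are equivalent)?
Circular: fix one position, arrange the rest. (7-1)! = 720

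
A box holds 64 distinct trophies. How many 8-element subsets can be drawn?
C(64,8) = 64!/(8!×56!) = 4426165368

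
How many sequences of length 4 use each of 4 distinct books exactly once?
4! = 24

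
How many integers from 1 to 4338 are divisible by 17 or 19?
⌊4338/17⌋ + ⌊4338/19⌋ - ⌊4338/323⌋ = 255 + 228 - 13 = 470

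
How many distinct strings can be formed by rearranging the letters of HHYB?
4! / (2! × 1! × 1!) = 12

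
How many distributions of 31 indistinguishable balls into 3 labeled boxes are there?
C(31+3-1, 3-1) = C(33, 2) = 528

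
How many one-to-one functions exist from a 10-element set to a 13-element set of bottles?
P(13,10) = 13!/(13-10)! = 1037836800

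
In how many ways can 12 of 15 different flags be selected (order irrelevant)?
C(15,12) = 15!/(12!×3!) = 455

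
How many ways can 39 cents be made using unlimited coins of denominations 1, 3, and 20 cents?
Coefficient of x^39 in 1/(1-x^1) · 1/(1-x^3) · 1/(1-x^20). Case on j = number of 20-cent coins (j = 0..1); remainder r = 39 - 20j is made from {1,3} in ⌊r/3⌋+1 ways. r = 39, 19 → 14 + 7 = 21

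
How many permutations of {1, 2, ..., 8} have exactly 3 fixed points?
Choose the 3 fixed points C(8,3) = 56, derange the rest: !5 = Σ_{j=0}^{5} (-1)^j·5!/j! = 120 - 120 + 60 - 20 + 5 - 1 = 44. Product = 56 × 44 = 2464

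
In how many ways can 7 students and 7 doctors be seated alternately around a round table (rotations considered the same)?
Fix one of the students: (7-1)! ways for the remaining students, × 7! ways for the doctors = 720 × 5040 = 3628800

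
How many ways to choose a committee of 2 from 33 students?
C(33,2) = 33!/(2!×31!) = 528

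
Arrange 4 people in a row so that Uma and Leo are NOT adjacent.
Total - adjacent = 4! - (4-1)!×2 = 24 - 12 = 12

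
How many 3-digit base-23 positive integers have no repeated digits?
First digit: 22 choices (nonzero). Then descending: 22 × 22 × 21 = 10164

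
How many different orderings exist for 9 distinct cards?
9! = 362880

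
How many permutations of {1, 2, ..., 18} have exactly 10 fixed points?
Choose the 10 fixed points C(18,10) = 43758, derange the rest: !8 = Σ_{j=0}^{8} (-1)^j·8!/j! = 40320 - 40320 + 20160 - 6720 + 1680 - 336 + 56 - 8 + 1 = 14833. Product = 43758 × 14833 = 649062414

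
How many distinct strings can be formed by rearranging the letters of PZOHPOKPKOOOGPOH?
16! / (6! × 1! × 2! × 4! × 2! × 1!) = 302702400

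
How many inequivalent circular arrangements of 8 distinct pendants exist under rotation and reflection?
(8-1)!/2 = 5040/2 = 2520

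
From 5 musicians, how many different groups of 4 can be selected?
C(5,4) = 5!/(4!×1!) = 5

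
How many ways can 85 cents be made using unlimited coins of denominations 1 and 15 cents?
Coefficient of x^85 in 1/(1-x^1) · 1/(1-x^15). Use j coins of 15 for j = 0..⌊85/15⌋ = 5, the rest in 1s: 5 + 1 = 6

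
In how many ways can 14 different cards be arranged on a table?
14! = 87178291200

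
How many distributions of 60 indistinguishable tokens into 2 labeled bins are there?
C(60+2-1, 2-1) = C(61, 1) = 61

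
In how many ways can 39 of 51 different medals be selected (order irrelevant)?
C(51,39) = 51!/(39!×12!) = 158753389900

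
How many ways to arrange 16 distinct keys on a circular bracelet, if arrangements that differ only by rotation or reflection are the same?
(16-1)!/2 = 1307674368000/2 = 653837184000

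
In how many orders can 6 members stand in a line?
6! = 720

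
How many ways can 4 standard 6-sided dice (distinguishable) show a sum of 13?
Coefficient of x^13 in (x + x² + ... + x^6)^4. By inclusion-exclusion on dice exceeding 6: Σ_j (-1)^j C(4,j)·C(13-1-6j, 3) = C(4,0)·C(12,3) - C(4,1)·C(6,3) = 1·220 - 4·20 = 140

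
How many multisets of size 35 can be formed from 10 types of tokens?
C(35+10-1, 10-1) = C(44, 9) = 708930508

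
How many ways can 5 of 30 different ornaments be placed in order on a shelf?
P(30,5) = 30!/(30-5)! = 17100720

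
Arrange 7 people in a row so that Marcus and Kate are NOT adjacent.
Total - adjacent = 7! - (7-1)!×2 = 5040 - 1440 = 3600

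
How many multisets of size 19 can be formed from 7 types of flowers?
C(19+7-1, 7-1) = C(25, 6) = 177100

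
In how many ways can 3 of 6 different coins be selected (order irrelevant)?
C(6,3) = 6!/(3!×3!) = 20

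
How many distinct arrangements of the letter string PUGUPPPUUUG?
11! / (4! × 2! × 5!) = 6930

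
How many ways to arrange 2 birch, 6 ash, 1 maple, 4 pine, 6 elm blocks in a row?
19! / (2! × 6! × 1! × 4! × 6!) = 4888643760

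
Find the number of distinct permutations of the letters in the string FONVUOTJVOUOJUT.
15! / (1! × 3! × 1! × 2! × 2! × 4! × 2!) = 1135134000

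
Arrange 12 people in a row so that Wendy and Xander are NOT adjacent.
Total - adjacent = 12! - (12-1)!×2 = 479001600 - 79833600 = 399168000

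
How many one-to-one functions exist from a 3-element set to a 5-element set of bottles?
P(5,3) = 5!/(5-3)! = 60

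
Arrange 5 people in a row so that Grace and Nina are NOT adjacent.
Total - adjacent = 5! - (5-1)!×2 = 120 - 48 = 72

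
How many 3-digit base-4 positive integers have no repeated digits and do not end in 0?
Last digit: 3 nonzero choices. First digit: 2 (nonzero, ≠last). Middle 1: P(2,1) = 2. Total = 12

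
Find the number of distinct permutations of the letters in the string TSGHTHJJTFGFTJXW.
16! / (2! × 4! × 1! × 1! × 2! × 3! × 1! × 2!) = 18162144000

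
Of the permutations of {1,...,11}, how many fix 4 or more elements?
Exactly j fixed points: C(11,j)·!(11-j); sum over j ≥ 4 (derangement numbers via !m = (m-1)·(!(m-1) + !(m-2)): !0..!7 = 1, 0, 1, 2, 9, 44, 265, 1854). Σ_{j=4}^{11} C(11,j)·!(11-j) = C(11,4)·!7 + C(11,5)·!6 + C(11,6)·!5 + C(11,7)·!4 + C(11,8)·!3 + C(11,9)·!2 + C(11,10)·!1 + C(11,11)·!0 = 330·1854 + 462·265 + 462·44 + 330·9 + 165·2 + 55·1 + 11·0 + 1·1 = 757934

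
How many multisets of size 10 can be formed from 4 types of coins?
C(10+4-1, 4-1) = C(13, 3) = 286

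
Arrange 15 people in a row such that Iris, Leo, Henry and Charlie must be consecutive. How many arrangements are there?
Treat the 4 as one block: (15-4+1)! × 4! = 479001600 × 24 = 11496038400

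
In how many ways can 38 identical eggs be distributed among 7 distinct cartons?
C(38+7-1, 7-1) = C(44, 6) = 7059052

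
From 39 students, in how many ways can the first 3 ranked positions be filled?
P(39,3) = 39!/(39-3)! = 54834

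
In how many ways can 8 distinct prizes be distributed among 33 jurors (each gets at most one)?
P(33,8) = 33!/(33-8)! = 559809169920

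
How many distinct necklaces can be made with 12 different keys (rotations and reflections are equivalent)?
(12-1)!/2 = 39916800/2 = 19958400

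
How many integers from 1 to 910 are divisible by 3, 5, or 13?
⌊910/3⌋+⌊910/5⌋+⌊910/13⌋ - ⌊910/15⌋-⌊910/39⌋-⌊910/65⌋ + ⌊910/195⌋ = 303+182+70 - 60-23-14 + 4 = 462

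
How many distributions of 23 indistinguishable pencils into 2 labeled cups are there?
C(23+2-1, 2-1) = C(24, 1) = 24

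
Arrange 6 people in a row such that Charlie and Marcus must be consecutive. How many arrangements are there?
Treat the 2 as one block: (6-2+1)! × 2! = 120 × 2 = 240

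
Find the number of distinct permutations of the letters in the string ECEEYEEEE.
9! / (1! × 1! × 7!) = 72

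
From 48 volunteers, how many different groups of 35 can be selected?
C(48,35) = 48!/(35!×13!) = 192928249296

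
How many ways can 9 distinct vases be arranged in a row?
9! = 362880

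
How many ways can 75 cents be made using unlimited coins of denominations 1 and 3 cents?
Coefficient of x^75 in 1/(1-x^1) · 1/(1-x^3). Use j coins of 3 for j = 0..⌊75/3⌋ = 25, the rest in 1s: 25 + 1 = 26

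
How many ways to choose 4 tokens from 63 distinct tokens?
C(63,4) = 63!/(4!×59!) = 595665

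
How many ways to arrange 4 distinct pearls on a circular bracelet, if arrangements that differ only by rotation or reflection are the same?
(4-1)!/2 = 6/2 = 3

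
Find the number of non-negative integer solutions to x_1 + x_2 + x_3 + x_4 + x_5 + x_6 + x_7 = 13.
C(13+7-1, 7-1) = C(19, 6) = 27132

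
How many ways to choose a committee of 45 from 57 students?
C(57,45) = 57!/(45!×12!) = 707285522580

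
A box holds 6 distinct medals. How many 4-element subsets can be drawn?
C(6,4) = 6!/(4!×2!) = 15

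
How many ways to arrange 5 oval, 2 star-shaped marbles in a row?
7! / (5! × 2!) = 21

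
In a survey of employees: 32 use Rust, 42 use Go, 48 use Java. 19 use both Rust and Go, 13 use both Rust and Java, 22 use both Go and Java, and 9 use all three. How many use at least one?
|A∪B∪C| = 32+42+48-19-13-22+9 = 77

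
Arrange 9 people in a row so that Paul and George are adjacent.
Treat as block: (9-1)! × 2! = 40320 × 2 = 80640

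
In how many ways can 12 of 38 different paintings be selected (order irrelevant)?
C(38,12) = 38!/(12!×26!) = 2707475148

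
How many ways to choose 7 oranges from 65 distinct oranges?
C(65,7) = 65!/(7!×58!) = 696190560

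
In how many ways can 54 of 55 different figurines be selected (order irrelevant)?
C(55,54) = 55!/(54!×1!) = 55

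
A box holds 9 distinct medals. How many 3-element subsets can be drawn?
C(9,3) = 9!/(3!×6!) = 84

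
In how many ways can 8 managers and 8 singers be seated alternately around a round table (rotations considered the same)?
Fix one of the managers: (8-1)! ways for the remaining managers, × 8! ways for the singers = 5040 × 40320 = 203212800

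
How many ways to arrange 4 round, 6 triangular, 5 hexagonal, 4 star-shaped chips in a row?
19! / (4! × 6! × 5! × 4!) = 2444321880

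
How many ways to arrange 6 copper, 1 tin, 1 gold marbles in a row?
8! / (6! × 1! × 1!) = 56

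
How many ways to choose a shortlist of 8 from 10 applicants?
C(10,8) = 10!/(8!×2!) = 45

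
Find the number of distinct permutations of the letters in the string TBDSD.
5! / (1! × 2! × 1! × 1!) = 60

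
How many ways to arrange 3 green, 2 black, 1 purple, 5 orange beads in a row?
11! / (3! × 2! × 1! × 5!) = 27720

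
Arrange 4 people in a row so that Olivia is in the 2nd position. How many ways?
Fix one position: (4-1)! = 6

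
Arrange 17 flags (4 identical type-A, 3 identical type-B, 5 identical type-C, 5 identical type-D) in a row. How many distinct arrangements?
17! / (4! × 3! × 5! × 5!) = 171531360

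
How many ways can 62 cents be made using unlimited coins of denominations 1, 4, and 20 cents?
Coefficient of x^62 in 1/(1-x^1) · 1/(1-x^4) · 1/(1-x^20). Case on j = number of 20-cent coins (j = 0..3); remainder r = 62 - 20j is made from {1,4} in ⌊r/4⌋+1 ways. r = 62, 42, 22, 2 → 16 + 11 + 6 + 1 = 34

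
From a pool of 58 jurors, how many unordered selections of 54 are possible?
C(58,54) = 58!/(54!×4!) = 424270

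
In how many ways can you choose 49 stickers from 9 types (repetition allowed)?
C(49+9-1, 9-1) = C(57, 8) = 1652411475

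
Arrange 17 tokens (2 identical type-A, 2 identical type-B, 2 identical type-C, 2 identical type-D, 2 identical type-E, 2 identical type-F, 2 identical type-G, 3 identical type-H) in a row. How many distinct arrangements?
17! / (2! × 2! × 2! × 2! × 2! × 2! × 2! × 3!) = 463134672000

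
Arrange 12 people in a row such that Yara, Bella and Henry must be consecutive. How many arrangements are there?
Treat the 3 as one block: (12-3+1)! × 3! = 3628800 × 6 = 21772800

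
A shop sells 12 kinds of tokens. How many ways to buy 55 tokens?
C(55+12-1, 12-1) = C(66, 11) = 1074082795968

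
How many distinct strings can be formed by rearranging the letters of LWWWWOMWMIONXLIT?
16! / (2! × 1! × 2! × 2! × 1! × 1! × 2! × 5!) = 10897286400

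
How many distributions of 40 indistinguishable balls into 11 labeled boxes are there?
C(40+11-1, 11-1) = C(50, 10) = 10272278170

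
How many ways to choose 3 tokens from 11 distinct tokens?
C(11,3) = 11!/(3!×8!) = 165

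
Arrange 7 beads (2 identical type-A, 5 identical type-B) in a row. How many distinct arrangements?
7! / (2! × 5!) = 21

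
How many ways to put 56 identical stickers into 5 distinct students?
C(56+5-1, 5-1) = C(60, 4) = 487635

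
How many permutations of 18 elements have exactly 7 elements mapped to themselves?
Choose the 7 fixed points C(18,7) = 31824, derange the rest: !11 = Σ_{j=0}^{11} (-1)^j·11!/j! = 39916800 - 39916800 + 19958400 - 6652800 + 1663200 - 332640 + 55440 - 7920 + 990 - 110 + 11 - 1 = 14684570. Product = 31824 × 14684570 = 467321755680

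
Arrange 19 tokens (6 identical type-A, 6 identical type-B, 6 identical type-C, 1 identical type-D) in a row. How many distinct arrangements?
19! / (6! × 6! × 6! × 1!) = 325909584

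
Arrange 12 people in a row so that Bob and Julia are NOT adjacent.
Total - adjacent = 12! - (12-1)!×2 = 479001600 - 79833600 = 399168000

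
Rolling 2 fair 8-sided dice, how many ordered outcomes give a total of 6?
Coefficient of x^6 in (x + x² + ... + x^8)^2. By inclusion-exclusion on dice exceeding 8: Σ_j (-1)^j C(2,j)·C(6-1-8j, 1) = C(2,0)·C(5,1) = 1·5 = 5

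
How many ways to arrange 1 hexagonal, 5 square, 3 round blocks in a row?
9! / (1! × 5! × 3!) = 504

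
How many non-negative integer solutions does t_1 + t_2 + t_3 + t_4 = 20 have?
C(20+4-1, 4-1) = C(23, 3) = 1771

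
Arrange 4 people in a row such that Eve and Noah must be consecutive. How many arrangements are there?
Treat the 2 as one block: (4-2+1)! × 2! = 6 × 2 = 12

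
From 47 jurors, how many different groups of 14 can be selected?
C(47,14) = 47!/(14!×33!) = 341643774795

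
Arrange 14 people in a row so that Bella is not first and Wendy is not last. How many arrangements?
By inclusion-exclusion: 14! - 2×(14-1)! + (14-2)! = 87178291200 - 12454041600 + 479001600 = 75203251200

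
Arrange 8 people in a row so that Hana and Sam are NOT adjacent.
Total - adjacent = 8! - (8-1)!×2 = 40320 - 10080 = 30240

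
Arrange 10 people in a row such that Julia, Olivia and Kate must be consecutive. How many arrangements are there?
Treat the 3 as one block: (10-3+1)! × 3! = 40320 × 6 = 241920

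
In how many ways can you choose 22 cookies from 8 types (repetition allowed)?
C(22+8-1, 8-1) = C(29, 7) = 1560780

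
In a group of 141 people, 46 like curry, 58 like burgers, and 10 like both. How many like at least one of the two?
|A∪B| = |A| + |B| - |A∩B| = 46 + 58 - 10 = 94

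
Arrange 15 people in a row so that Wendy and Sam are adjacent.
Treat as block: (15-1)! × 2! = 87178291200 × 2 = 174356582400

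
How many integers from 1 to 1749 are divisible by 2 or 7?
⌊1749/2⌋ + ⌊1749/7⌋ - ⌊1749/14⌋ = 874 + 249 - 124 = 999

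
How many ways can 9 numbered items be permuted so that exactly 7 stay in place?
Choose the 7 fixed points C(9,7) = 36, derange the rest: !2 = Σ_{j=0}^{2} (-1)^j·2!/j! = 2 - 2 + 1 = 1. Product = 36 × 1 = 36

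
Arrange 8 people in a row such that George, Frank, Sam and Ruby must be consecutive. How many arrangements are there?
Treat the 4 as one block: (8-4+1)! × 4! = 120 × 24 = 2880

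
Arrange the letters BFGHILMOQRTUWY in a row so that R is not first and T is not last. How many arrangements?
By inclusion-exclusion: 14! - 2×(14-1)! + (14-2)! = 87178291200 - 12454041600 + 479001600 = 75203251200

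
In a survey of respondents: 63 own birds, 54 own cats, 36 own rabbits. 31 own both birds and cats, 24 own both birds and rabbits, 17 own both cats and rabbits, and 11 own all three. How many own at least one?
|A∪B∪C| = 63+54+36-31-24-17+11 = 92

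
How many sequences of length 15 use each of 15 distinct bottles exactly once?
15! = 1307674368000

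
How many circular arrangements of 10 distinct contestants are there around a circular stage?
Circular: fix one position, arrange the rest. (10-1)! = 362880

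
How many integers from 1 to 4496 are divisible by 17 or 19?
⌊4496/17⌋ + ⌊4496/19⌋ - ⌊4496/323⌋ = 264 + 236 - 13 = 487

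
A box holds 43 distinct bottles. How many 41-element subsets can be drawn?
C(43,41) = 43!/(41!×2!) = 903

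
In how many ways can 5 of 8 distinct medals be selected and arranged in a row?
P(8,5) = 8!/(8-5)! = 6720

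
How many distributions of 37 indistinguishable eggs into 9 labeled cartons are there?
C(37+9-1, 9-1) = C(45, 8) = 215553195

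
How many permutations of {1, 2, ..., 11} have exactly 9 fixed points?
Choose the 9 fixed points C(11,9) = 55, derange the rest: !2 = Σ_{j=0}^{2} (-1)^j·2!/j! = 2 - 2 + 1 = 1. Product = 55 × 1 = 55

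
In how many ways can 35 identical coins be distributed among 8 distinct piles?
C(35+8-1, 8-1) = C(42, 7) = 26978328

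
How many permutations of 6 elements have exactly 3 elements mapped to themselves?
Choose the 3 fixed points C(6,3) = 20, derange the rest: !3 = Σ_{j=0}^{3} (-1)^j·3!/j! = 6 - 6 + 3 - 1 = 2. Product = 20 × 2 = 40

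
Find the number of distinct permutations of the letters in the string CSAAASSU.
8! / (3! × 3! × 1! × 1!) = 1120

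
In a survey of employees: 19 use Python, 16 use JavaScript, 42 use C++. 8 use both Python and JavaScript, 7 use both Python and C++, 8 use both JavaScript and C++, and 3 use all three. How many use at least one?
|A∪B∪C| = 19+16+42-8-7-8+3 = 57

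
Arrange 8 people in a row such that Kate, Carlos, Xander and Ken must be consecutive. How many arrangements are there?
Treat the 4 as one block: (8-4+1)! × 4! = 120 × 24 = 2880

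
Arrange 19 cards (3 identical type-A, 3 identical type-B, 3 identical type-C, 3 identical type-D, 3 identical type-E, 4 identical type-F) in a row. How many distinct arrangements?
19! / (3! × 3! × 3! × 3! × 3! × 4!) = 651819168000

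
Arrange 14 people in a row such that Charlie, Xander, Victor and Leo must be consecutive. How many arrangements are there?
Treat the 4 as one block: (14-4+1)! × 4! = 39916800 × 24 = 958003200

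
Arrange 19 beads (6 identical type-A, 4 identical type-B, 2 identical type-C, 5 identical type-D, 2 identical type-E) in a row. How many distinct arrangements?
19! / (6! × 4! × 2! × 5! × 2!) = 14665931280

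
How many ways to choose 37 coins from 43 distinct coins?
C(43,37) = 43!/(37!×6!) = 6096454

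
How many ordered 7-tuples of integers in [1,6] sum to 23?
Coefficient of x^23 in (x + x² + ... + x^6)^7. By inclusion-exclusion on dice exceeding 6: Σ_j (-1)^j C(7,j)·C(23-1-6j, 6) = C(7,0)·C(22,6) - C(7,1)·C(16,6) + C(7,2)·C(10,6) = 1·74613 - 7·8008 + 21·210 = 22967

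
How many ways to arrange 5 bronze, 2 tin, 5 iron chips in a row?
12! / (5! × 2! × 5!) = 16632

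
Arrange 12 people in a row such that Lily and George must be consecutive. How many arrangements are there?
Treat the 2 as one block: (12-2+1)! × 2! = 39916800 × 2 = 79833600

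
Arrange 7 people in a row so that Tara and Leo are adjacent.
Treat as block: (7-1)! × 2! = 720 × 2 = 1440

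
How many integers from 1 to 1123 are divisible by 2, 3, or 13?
⌊1123/2⌋+⌊1123/3⌋+⌊1123/13⌋ - ⌊1123/6⌋-⌊1123/26⌋-⌊1123/39⌋ + ⌊1123/78⌋ = 561+374+86 - 187-43-28 + 14 = 777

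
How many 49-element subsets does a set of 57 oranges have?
C(57,49) = 57!/(49!×8!) = 1652411475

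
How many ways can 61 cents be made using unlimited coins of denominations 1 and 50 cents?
Coefficient of x^61 in 1/(1-x^1) · 1/(1-x^50). Use j coins of 50 for j = 0..⌊61/50⌋ = 1, the rest in 1s: 1 + 1 = 2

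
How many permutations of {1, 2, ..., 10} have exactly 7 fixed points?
Choose the 7 fixed points C(10,7) = 120, derange the rest: !3 = Σ_{j=0}^{3} (-1)^j·3!/j! = 6 - 6 + 3 - 1 = 2. Product = 120 × 2 = 240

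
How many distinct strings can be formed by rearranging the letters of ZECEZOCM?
8! / (2! × 1! × 1! × 2! × 2!) = 5040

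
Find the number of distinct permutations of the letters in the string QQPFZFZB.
8! / (2! × 1! × 1! × 2! × 2!) = 5040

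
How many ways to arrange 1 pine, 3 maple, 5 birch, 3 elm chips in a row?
12! / (1! × 3! × 5! × 3!) = 110880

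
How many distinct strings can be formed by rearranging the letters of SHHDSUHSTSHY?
12! / (1! × 1! × 4! × 1! × 4! × 1!) = 831600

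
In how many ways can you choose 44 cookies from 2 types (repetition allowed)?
C(44+2-1, 2-1) = C(45, 1) = 45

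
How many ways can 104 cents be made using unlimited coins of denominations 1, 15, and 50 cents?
Coefficient of x^104 in 1/(1-x^1) · 1/(1-x^15) · 1/(1-x^50). Case on j = number of 50-cent coins (j = 0..2); remainder r = 104 - 50j is made from {1,15} in ⌊r/15⌋+1 ways. r = 104, 54, 4 → 7 + 4 + 1 = 12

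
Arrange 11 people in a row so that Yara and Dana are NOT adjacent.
Total - adjacent = 11! - (11-1)!×2 = 39916800 - 7257600 = 32659200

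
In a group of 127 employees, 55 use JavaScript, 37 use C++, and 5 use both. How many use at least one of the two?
|A∪B| = |A| + |B| - |A∩B| = 55 + 37 - 5 = 87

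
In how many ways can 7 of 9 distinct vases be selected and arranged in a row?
P(9,7) = 9!/(9-7)! = 181440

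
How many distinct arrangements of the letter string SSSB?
4! / (1! × 3!) = 4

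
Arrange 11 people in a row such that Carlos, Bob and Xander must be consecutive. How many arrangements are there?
Treat the 3 as one block: (11-3+1)! × 3! = 362880 × 6 = 2177280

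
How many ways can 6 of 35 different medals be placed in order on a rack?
P(35,6) = 35!/(35-6)! = 1168675200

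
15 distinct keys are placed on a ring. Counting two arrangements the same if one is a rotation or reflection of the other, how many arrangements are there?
(15-1)!/2 = 87178291200/2 = 43589145600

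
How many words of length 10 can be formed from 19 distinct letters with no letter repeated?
P(19,10) = 19!/(19-10)! = 335221286400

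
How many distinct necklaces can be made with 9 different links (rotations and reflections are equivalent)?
(9-1)!/2 = 40320/2 = 20160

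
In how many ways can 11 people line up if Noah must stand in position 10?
Fix one position: (11-1)! = 3628800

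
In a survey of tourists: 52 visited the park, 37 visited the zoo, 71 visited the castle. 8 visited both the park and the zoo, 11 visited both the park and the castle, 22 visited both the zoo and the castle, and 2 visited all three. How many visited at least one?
|A∪B∪C| = 52+37+71-8-11-22+2 = 121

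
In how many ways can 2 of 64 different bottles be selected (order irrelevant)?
C(64,2) = 64!/(2!×62!) = 2016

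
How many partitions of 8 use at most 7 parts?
By conjugation, equals partitions of 8 into parts ≤ 7. Let r_j(i) = number of partitions of i into parts ≤ j, for i = 0..8. r_1(i) = 1 for all i; r_j(i) = r_{j-1}(i) + r_j(i-j). Rows j = 2..7: ≤2: 1 1 2 2 3 3 4 4 5; ≤3: 1 1 2 3 4 5 7 8 10; ≤4: 1 1 2 3 5 6 9 11 15; ≤5: 1 1 2 3 5 7 10 13 18; ≤6: 1 1 2 3 5 7 11 14 20; ≤7: 1 1 2 3 5 7 11 15 21. r_7(8) = 21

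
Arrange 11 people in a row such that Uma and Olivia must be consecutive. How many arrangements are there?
Treat the 2 as one block: (11-2+1)! × 2! = 3628800 × 2 = 7257600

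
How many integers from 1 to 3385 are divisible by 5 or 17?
⌊3385/5⌋ + ⌊3385/17⌋ - ⌊3385/85⌋ = 677 + 199 - 39 = 837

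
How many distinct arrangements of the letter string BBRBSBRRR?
9! / (4! × 4! × 1!) = 630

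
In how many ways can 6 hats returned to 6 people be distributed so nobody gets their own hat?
!6 = Σ_{j=0}^{6} (-1)^j·6!/j! = 720 - 720 + 360 - 120 + 30 - 6 + 1 = 265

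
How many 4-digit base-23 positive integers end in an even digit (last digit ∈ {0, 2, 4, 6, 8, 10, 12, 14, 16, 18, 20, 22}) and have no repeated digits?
Last∈{0,2,4,6,8,10,12,14,16,18,20,22}. Last=0: 9240. Last nonzero: 11×21×P(21,2) = 97020. Total = 106260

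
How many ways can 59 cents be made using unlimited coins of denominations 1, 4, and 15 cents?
Coefficient of x^59 in 1/(1-x^1) · 1/(1-x^4) · 1/(1-x^15). Case on j = number of 15-cent coins (j = 0..3); remainder r = 59 - 15j is made from {1,4} in ⌊r/4⌋+1 ways. r = 59, 44, 29, 14 → 15 + 12 + 8 + 4 = 39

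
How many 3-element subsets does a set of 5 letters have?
C(5,3) = 5!/(3!×2!) = 10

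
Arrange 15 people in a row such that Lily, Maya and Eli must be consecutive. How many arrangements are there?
Treat the 3 as one block: (15-3+1)! × 3! = 6227020800 × 6 = 37362124800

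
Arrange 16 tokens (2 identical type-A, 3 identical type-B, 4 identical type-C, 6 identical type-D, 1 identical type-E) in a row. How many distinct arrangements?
16! / (2! × 3! × 4! × 6! × 1!) = 100900800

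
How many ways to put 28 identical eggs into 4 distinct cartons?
C(28+4-1, 4-1) = C(31, 3) = 4495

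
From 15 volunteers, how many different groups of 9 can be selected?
C(15,9) = 15!/(9!×6!) = 5005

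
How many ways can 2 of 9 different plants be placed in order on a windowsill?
P(9,2) = 9!/(9-2)! = 72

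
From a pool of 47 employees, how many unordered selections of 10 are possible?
C(47,10) = 47!/(10!×37!) = 5178066751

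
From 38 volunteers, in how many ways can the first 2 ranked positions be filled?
P(38,2) = 38!/(38-2)! = 1406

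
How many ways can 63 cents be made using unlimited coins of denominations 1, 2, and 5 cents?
Coefficient of x^63 in 1/(1-x^1) · 1/(1-x^2) · 1/(1-x^5). Case on j = number of 5-cent coins (j = 0..12); remainder r = 63 - 5j is made from {1,2} in ⌊r/2⌋+1 ways. r = 63, 58, 53, 48, 43, 38, 33, 28, 23, 18, 13, 8, 3 → 32 + 30 + 27 + 25 + 22 + 20 + 17 + 15 + 12 + 10 + 7 + 5 + 2 = 224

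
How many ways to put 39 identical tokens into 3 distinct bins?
C(39+3-1, 3-1) = C(41, 2) = 820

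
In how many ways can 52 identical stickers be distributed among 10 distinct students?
C(52+10-1, 10-1) = C(61, 9) = 17341763505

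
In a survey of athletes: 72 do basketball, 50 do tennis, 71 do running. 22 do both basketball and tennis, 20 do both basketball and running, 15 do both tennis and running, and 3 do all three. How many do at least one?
|A∪B∪C| = 72+50+71-22-20-15+3 = 139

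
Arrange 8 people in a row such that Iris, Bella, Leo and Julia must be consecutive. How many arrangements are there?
Treat the 4 as one block: (8-4+1)! × 4! = 120 × 24 = 2880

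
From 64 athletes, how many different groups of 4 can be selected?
C(64,4) = 64!/(4!×60!) = 635376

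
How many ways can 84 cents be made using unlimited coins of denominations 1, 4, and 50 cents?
Coefficient of x^84 in 1/(1-x^1) · 1/(1-x^4) · 1/(1-x^50). Case on j = number of 50-cent coins (j = 0..1); remainder r = 84 - 50j is made from {1,4} in ⌊r/4⌋+1 ways. r = 84, 34 → 22 + 9 = 31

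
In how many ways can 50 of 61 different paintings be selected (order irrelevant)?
C(61,50) = 61!/(50!×11!) = 418094152866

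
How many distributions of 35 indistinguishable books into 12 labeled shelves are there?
C(35+12-1, 12-1) = C(46, 11) = 13340783196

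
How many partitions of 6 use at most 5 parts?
By conjugation, equals partitions of 6 into parts ≤ 5. Let r_j(i) = number of partitions of i into parts ≤ j, for i = 0..6. r_1(i) = 1 for all i; r_j(i) = r_{j-1}(i) + r_j(i-j). Rows j = 2..5: ≤2: 1 1 2 2 3 3 4; ≤3: 1 1 2 3 4 5 7; ≤4: 1 1 2 3 5 6 9; ≤5: 1 1 2 3 5 7 10. r_5(6) = 10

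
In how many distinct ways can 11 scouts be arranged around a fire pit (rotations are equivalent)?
Circular: fix one position, arrange the rest. (11-1)! = 3628800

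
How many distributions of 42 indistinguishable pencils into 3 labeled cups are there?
C(42+3-1, 3-1) = C(44, 2) = 946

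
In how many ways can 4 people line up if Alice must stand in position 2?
Fix one position: (4-1)! = 6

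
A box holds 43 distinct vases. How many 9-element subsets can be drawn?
C(43,9) = 43!/(9!×34!) = 563921995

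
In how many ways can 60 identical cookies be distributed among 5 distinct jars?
C(60+5-1, 5-1) = C(64, 4) = 635376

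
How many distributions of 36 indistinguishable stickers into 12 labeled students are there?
C(36+12-1, 12-1) = C(47, 11) = 17417133617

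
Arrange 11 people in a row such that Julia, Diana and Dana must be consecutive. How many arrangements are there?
Treat the 3 as one block: (11-3+1)! × 3! = 362880 × 6 = 2177280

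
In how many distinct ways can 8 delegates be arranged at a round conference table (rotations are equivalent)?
Circular: fix one position, arrange the rest. (8-1)! = 5040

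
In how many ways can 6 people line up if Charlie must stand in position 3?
Fix one position: (6-1)! = 120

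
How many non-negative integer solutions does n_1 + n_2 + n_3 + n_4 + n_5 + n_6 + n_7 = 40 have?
C(40+7-1, 7-1) = C(46, 6) = 9366819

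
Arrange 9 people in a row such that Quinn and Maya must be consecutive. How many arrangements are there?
Treat the 2 as one block: (9-2+1)! × 2! = 40320 × 2 = 80640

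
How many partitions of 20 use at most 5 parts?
By conjugation, equals partitions of 20 into parts ≤ 5. Let r_j(i) = number of partitions of i into parts ≤ j, for i = 0..20. r_1(i) = 1 for all i; r_j(i) = r_{j-1}(i) + r_j(i-j). Rows j = 2..5: ≤2: 1 1 2 2 3 3 4 4 5 5 6 6 7 7 8 8 9 9 10 10 11; ≤3: 1 1 2 3 4 5 7 8 10 12 14 16 19 21 24 27 30 33 37 40 44; ≤4: 1 1 2 3 5 6 9 11 15 18 23 27 34 39 47 54 64 72 84 94 108; ≤5: 1 1 2 3 5 7 10 13 18 23 30 37 47 57 70 84 101 119 141 164 192. r_5(20) = 192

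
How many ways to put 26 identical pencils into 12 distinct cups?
C(26+12-1, 12-1) = C(37, 11) = 854992152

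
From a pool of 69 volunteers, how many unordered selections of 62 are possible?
C(69,62) = 69!/(62!×7!) = 1078897248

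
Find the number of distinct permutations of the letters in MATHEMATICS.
11! / (2! × 2! × 2! × 1! × 1! × 1! × 1! × 1!) = 4989600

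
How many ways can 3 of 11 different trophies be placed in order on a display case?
P(11,3) = 11!/(11-3)! = 990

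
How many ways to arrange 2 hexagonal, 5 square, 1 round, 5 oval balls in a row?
13! / (2! × 5! × 1! × 5!) = 216216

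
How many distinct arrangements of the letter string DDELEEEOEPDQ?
12! / (3! × 1! × 1! × 1! × 5! × 1!) = 665280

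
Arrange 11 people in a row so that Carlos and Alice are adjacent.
Treat as block: (11-1)! × 2! = 3628800 × 2 = 7257600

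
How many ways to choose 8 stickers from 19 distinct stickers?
C(19,8) = 19!/(8!×11!) = 75582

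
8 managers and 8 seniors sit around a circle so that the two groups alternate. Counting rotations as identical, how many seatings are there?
Fix one of the managers: (8-1)! ways for the remaining managers, × 8! ways for the seniors = 5040 × 40320 = 203212800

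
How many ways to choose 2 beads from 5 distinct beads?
C(5,2) = 5!/(2!×3!) = 10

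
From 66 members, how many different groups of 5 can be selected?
C(66,5) = 66!/(5!×61!) = 8936928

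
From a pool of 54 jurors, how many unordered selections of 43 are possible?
C(54,43) = 54!/(43!×11!) = 95722852680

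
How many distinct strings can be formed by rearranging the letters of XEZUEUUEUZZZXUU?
15! / (6! × 2! × 3! × 4!) = 6306300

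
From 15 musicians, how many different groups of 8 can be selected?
C(15,8) = 15!/(8!×7!) = 6435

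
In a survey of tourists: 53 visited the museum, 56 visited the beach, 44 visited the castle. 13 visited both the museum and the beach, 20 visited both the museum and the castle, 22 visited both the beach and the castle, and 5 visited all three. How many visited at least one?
|A∪B∪C| = 53+56+44-13-20-22+5 = 103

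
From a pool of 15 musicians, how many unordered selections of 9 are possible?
C(15,9) = 15!/(9!×6!) = 5005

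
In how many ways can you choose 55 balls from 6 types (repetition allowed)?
C(55+6-1, 6-1) = C(60, 5) = 5461512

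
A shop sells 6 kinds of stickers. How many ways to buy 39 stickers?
C(39+6-1, 6-1) = C(44, 5) = 1086008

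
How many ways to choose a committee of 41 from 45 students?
C(45,41) = 45!/(41!×4!) = 148995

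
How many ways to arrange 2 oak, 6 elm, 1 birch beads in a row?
9! / (2! × 6! × 1!) = 252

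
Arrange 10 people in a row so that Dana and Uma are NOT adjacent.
Total - adjacent = 10! - (10-1)!×2 = 3628800 - 725760 = 2903040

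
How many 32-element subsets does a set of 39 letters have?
C(39,32) = 39!/(32!×7!) = 15380937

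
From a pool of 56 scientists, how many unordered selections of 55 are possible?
C(56,55) = 56!/(55!×1!) = 56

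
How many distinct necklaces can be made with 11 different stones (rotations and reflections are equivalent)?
(11-1)!/2 = 3628800/2 = 1814400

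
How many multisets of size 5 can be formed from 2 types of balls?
C(5+2-1, 2-1) = C(6, 1) = 6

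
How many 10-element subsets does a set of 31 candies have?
C(31,10) = 31!/(10!×21!) = 44352165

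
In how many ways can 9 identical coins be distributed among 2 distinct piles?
C(9+2-1, 2-1) = C(10, 1) = 10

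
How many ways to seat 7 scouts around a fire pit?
Circular: fix one position, arrange the rest. (7-1)! = 720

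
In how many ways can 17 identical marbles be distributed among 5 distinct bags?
C(17+5-1, 5-1) = C(21, 4) = 5985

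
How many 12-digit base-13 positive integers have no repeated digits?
First digit: 12 choices (nonzero). Then descending: 12 × 12 × 11 × 10 × 9 × 8 × 7 × 6 × 5 × 4 × 3 × 2 = 5748019200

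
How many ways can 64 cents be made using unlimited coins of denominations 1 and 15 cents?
Coefficient of x^64 in 1/(1-x^1) · 1/(1-x^15). Use j coins of 15 for j = 0..⌊64/15⌋ = 4, the rest in 1s: 4 + 1 = 5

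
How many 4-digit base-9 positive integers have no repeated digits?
First digit: 8 choices (nonzero). Then descending: 8 × 8 × 7 × 6 = 2688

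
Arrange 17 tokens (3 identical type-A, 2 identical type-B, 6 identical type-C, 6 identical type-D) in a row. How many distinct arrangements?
17! / (3! × 2! × 6! × 6!) = 57177120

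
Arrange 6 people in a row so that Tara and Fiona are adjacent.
Treat as block: (6-1)! × 2! = 120 × 2 = 240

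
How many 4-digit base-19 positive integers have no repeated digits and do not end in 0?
Last digit: 18 nonzero choices. First digit: 17 (nonzero, ≠last). Middle 2: P(17,2) = 272. Total = 83232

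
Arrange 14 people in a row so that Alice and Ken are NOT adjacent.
Total - adjacent = 14! - (14-1)!×2 = 87178291200 - 12454041600 = 74724249600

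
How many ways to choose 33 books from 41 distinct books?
C(41,33) = 41!/(33!×8!) = 95548245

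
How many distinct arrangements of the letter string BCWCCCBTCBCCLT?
14! / (1! × 2! × 3! × 7! × 1!) = 1441440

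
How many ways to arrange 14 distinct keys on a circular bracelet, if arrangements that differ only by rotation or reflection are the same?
(14-1)!/2 = 6227020800/2 = 3113510400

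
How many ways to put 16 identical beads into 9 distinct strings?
C(16+9-1, 9-1) = C(24, 8) = 735471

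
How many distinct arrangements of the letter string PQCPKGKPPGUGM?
13! / (1! × 2! × 1! × 1! × 4! × 3! × 1!) = 21621600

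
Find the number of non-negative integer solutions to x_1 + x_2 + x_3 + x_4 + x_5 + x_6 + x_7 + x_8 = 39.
C(39+8-1, 8-1) = C(46, 7) = 53524680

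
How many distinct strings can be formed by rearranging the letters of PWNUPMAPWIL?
11! / (1! × 1! × 2! × 1! × 1! × 1! × 3! × 1!) = 3326400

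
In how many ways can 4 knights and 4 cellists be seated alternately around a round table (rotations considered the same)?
Fix one of the knights: (4-1)! ways for the remaining knights, × 4! ways for the cellists = 6 × 24 = 144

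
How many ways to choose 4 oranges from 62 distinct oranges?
C(62,4) = 62!/(4!×58!) = 557845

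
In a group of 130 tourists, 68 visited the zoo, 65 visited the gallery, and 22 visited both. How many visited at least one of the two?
|A∪B| = |A| + |B| - |A∩B| = 68 + 65 - 22 = 111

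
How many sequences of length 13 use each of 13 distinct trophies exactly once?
13! = 6227020800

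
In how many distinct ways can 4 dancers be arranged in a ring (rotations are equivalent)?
Circular: fix one position, arrange the rest. (4-1)! = 6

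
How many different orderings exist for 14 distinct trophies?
14! = 87178291200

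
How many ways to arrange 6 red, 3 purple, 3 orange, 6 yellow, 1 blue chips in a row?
19! / (6! × 3! × 3! × 6! × 1!) = 6518191680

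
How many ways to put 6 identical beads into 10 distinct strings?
C(6+10-1, 10-1) = C(15, 9) = 5005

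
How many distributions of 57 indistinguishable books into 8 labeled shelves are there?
C(57+8-1, 8-1) = C(64, 7) = 621216192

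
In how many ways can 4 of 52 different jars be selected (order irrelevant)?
C(52,4) = 52!/(4!×48!) = 270725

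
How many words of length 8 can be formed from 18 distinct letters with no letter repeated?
P(18,8) = 18!/(18-8)! = 1764322560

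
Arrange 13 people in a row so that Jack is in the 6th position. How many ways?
Fix one position: (13-1)! = 479001600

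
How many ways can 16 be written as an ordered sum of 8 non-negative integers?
C(16+8-1, 8-1) = C(23, 7) = 245157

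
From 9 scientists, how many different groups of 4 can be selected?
C(9,4) = 9!/(4!×5!) = 126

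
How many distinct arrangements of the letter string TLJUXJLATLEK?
12! / (1! × 3! × 2! × 1! × 2! × 1! × 1! × 1!) = 19958400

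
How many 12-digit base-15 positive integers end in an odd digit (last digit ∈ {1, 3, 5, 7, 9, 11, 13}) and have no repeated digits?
Last∈{1,3,5,7,9,11,13}. Last=0: 0. Last nonzero: 7×13×P(13,10) = 94443148800. Total = 94443148800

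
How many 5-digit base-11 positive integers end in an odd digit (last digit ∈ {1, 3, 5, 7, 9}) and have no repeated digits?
Last∈{1,3,5,7,9}. Last=0: 0. Last nonzero: 5×9×P(9,3) = 22680. Total = 22680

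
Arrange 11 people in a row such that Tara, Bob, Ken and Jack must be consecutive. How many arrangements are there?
Treat the 4 as one block: (11-4+1)! × 4! = 40320 × 24 = 967680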